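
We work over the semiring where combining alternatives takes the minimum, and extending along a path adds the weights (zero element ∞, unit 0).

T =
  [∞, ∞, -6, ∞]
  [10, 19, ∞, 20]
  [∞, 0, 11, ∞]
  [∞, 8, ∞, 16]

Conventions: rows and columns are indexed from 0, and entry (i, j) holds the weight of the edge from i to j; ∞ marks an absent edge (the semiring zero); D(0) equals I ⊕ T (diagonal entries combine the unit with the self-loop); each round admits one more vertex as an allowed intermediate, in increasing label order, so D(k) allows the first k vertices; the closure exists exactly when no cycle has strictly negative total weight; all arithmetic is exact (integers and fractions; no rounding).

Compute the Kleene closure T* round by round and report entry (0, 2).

D(0):
  [0, ∞, -6, ∞]
  [10, 0, ∞, 20]
  [∞, 0, 0, ∞]
  [∞, 8, ∞, 0]
D(1):
  [0, ∞, -6, ∞]
  [10, 0, 4, 20]
  [∞, 0, 0, ∞]
  [∞, 8, ∞, 0]
D(2):
  [0, ∞, -6, ∞]
  [10, 0, 4, 20]
  [10, 0, 0, 20]
  [18, 8, 12, 0]
D(3):
  [0, -6, -6, 14]
  [10, 0, 4, 20]
  [10, 0, 0, 20]
  [18, 8, 12, 0]
D(4):
  [0, -6, -6, 14]
  [10, 0, 4, 20]
  [10, 0, 0, 20]
  [18, 8, 12, 0]
Answer: T*[0][2] = -6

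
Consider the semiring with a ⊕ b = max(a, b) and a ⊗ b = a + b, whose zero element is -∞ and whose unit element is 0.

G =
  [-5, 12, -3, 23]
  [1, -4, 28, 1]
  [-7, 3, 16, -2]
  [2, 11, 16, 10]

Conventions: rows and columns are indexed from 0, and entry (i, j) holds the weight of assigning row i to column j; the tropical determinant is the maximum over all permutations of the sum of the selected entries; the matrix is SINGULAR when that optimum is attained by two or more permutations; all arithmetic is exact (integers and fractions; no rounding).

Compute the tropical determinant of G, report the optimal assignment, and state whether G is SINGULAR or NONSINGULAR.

σ = (0, 1, 2, 3): (-5) + (-4) + 16 + 10 = 17
σ = (0, 1, 3, 2): (-5) + (-4) + (-2) + 16 = 5
σ = (0, 2, 1, 3): (-5) + 28 + 3 + 10 = 36
σ = (0, 2, 3, 1): (-5) + 28 + (-2) + 11 = 32
σ = (0, 3, 1, 2): (-5) + 1 + 3 + 16 = 15
σ = (0, 3, 2, 1): (-5) + 1 + 16 + 11 = 23
σ = (1, 0, 2, 3): 12 + 1 + 16 + 10 = 39
σ = (1, 0, 3, 2): 12 + 1 + (-2) + 16 = 27
σ = (1, 2, 0, 3): 12 + 28 + (-7) + 10 = 43
σ = (1, 2, 3, 0): 12 + 28 + (-2) + 2 = 40
σ = (1, 3, 0, 2): 12 + 1 + (-7) + 16 = 22
σ = (1, 3, 2, 0): 12 + 1 + 16 + 2 = 31
σ = (2, 0, 1, 3): (-3) + 1 + 3 + 10 = 11
σ = (2, 0, 3, 1): (-3) + 1 + (-2) + 11 = 7
σ = (2, 1, 0, 3): (-3) + (-4) + (-7) + 10 = -4
σ = (2, 1, 3, 0): (-3) + (-4) + (-2) + 2 = -7
σ = (2, 3, 0, 1): (-3) + 1 + (-7) + 11 = 2
σ = (2, 3, 1, 0): (-3) + 1 + 3 + 2 = 3
σ = (3, 0, 1, 2): 23 + 1 + 3 + 16 = 43
σ = (3, 0, 2, 1): 23 + 1 + 16 + 11 = 51
σ = (3, 1, 0, 2): 23 + (-4) + (-7) + 16 = 28
σ = (3, 1, 2, 0): 23 + (-4) + 16 + 2 = 37
σ = (3, 2, 0, 1): 23 + 28 + (-7) + 11 = 55
σ = (3, 2, 1, 0): 23 + 28 + 3 + 2 = 56
Optimal value attained by: σ = (3, 2, 1, 0).
Answer: det⊕(G) = 56; verdict: NONSINGULAR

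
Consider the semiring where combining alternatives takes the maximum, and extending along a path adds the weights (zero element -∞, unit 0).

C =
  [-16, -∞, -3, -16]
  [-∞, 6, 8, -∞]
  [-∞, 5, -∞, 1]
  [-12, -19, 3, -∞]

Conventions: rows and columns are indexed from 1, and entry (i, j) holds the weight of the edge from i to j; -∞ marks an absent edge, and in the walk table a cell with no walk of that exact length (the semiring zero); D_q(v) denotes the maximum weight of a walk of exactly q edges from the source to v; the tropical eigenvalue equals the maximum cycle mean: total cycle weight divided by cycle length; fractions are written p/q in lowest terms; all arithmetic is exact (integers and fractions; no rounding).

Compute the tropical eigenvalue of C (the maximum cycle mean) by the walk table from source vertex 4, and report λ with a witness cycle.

q=0: [-∞, -∞, -∞, 0]
q=1: [-12, -19, 3, -∞]
q=2: [-28, 8, -11, 4]
q=3: [-8, 14, 16, -10]
q=4: [-22, 21, 22, 17]
Optimal cycle mean attained by: cycle 2->3->2, total 8 + 5, length 2.
Answer: λ = 13/2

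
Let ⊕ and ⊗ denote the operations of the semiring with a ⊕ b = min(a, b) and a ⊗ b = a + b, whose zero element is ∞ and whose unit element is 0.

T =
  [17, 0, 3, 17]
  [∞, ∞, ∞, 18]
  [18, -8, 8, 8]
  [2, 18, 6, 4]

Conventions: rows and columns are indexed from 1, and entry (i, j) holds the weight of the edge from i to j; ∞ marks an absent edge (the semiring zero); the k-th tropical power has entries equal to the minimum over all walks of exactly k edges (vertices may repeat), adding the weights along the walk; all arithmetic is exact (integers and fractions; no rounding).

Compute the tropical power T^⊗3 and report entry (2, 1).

T^⊗2:
  [19, -5, 11, 11]
  [20, 36, 24, 22]
  [10, 0, 14, 10]
  [6, -2, 5, 8]
T^⊗3:
  [13, 3, 17, 13]
  [24, 16, 23, 26]
  [12, 6, 13, 14]
  [10, -3, 9, 12]
Key observation: the optimum is the walk 2->4->4->1, with weight 18 + 4 + 2 = 24.
Optimal value attained by: walk 2->4->4->1.
Answer: (T^⊗3)[2][1] = 24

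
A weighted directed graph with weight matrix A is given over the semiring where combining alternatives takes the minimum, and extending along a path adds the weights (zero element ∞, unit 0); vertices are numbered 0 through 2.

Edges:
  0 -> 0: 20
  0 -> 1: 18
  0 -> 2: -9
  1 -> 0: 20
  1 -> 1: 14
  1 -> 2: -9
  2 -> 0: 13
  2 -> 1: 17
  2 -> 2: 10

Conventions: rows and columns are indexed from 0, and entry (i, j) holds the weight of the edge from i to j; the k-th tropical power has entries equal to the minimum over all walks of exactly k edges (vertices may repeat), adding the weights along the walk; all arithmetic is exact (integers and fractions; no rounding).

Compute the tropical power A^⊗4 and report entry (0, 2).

A^⊗2:
  [4, 8, 1]
  [4, 8, 1]
  [23, 27, 4]
A^⊗3:
  [14, 18, -5]
  [14, 18, -5]
  [17, 21, 14]
A^⊗4:
  [8, 12, 5]
  [8, 12, 5]
  [27, 31, 8]
Key observation: the optimum is the walk 0->2->0->2->2, with weight (-9) + 13 + (-9) + 10 = 5.
Optimal value attained by: walk 0->2->0->2->2.
Answer: (A^⊗4)[0][2] = 5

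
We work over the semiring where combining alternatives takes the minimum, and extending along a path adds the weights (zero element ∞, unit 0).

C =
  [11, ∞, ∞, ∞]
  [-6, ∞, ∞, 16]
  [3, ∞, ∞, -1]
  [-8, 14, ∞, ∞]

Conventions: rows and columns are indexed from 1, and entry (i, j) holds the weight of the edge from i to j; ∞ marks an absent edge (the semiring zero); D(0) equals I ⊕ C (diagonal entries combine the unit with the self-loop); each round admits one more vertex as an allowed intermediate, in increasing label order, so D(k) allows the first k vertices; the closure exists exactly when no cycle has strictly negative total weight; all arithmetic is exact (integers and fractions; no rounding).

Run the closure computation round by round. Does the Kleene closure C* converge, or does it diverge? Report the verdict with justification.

D(0):
  [0, ∞, ∞, ∞]
  [-6, 0, ∞, 16]
  [3, ∞, 0, -1]
  [-8, 14, ∞, 0]
D(1):
  [0, ∞, ∞, ∞]
  [-6, 0, ∞, 16]
  [3, ∞, 0, -1]
  [-8, 14, ∞, 0]
D(2):
  [0, ∞, ∞, ∞]
  [-6, 0, ∞, 16]
  [3, ∞, 0, -1]
  [-8, 14, ∞, 0]
D(3):
  [0, ∞, ∞, ∞]
  [-6, 0, ∞, 16]
  [3, ∞, 0, -1]
  [-8, 14, ∞, 0]
D(4):
  [0, ∞, ∞, ∞]
  [-6, 0, ∞, 16]
  [-9, 13, 0, -1]
  [-8, 14, ∞, 0]
Key observation: every diagonal entry stays at the unit through all rounds, so no improving cycle exists.
Answer: CONVERGES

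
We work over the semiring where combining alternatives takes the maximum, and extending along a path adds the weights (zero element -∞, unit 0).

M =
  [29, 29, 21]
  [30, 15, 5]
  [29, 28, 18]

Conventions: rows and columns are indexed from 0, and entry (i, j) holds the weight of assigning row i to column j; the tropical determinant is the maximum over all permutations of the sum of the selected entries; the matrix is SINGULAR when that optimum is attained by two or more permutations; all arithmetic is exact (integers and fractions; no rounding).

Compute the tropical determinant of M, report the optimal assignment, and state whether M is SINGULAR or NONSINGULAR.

σ = (0, 1, 2): 29 + 15 + 18 = 62
σ = (0, 2, 1): 29 + 5 + 28 = 62
σ = (1, 0, 2): 29 + 30 + 18 = 77
σ = (1, 2, 0): 29 + 5 + 29 = 63
σ = (2, 0, 1): 21 + 30 + 28 = 79
σ = (2, 1, 0): 21 + 15 + 29 = 65
Optimal value attained by: σ = (2, 0, 1).
Answer: det⊕(M) = 79; verdict: NONSINGULAR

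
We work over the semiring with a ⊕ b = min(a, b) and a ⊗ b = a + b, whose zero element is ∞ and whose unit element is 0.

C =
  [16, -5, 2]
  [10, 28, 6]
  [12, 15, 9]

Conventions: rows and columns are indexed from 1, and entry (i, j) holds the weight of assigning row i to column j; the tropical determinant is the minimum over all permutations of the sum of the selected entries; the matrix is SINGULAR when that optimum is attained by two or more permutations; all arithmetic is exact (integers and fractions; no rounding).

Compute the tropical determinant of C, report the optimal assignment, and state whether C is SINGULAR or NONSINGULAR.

σ = (1, 2, 3): 16 + 28 + 9 = 53
σ = (1, 3, 2): 16 + 6 + 15 = 37
σ = (2, 1, 3): (-5) + 10 + 9 = 14
σ = (2, 3, 1): (-5) + 6 + 12 = 13
σ = (3, 1, 2): 2 + 10 + 15 = 27
σ = (3, 2, 1): 2 + 28 + 12 = 42
Optimal value attained by: σ = (2, 3, 1).
Answer: det⊕(C) = 13; verdict: NONSINGULAR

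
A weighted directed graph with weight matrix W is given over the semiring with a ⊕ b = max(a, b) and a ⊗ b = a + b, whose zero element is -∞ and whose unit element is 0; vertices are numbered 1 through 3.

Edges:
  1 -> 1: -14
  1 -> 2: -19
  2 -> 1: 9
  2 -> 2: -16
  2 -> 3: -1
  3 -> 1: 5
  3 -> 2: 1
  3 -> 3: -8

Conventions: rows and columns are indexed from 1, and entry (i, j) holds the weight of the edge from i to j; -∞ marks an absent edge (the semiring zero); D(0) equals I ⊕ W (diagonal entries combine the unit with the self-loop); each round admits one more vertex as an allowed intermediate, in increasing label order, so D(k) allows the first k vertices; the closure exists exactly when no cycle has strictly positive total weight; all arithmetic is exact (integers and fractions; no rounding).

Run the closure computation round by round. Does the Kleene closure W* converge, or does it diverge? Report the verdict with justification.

D(0):
  [0, -19, -∞]
  [9, 0, -1]
  [5, 1, 0]
D(1):
  [0, -19, -∞]
  [9, 0, -1]
  [5, 1, 0]
D(2):
  [0, -19, -20]
  [9, 0, -1]
  [10, 1, 0]
D(3):
  [0, -19, -20]
  [9, 0, -1]
  [10, 1, 0]
Key observation: every diagonal entry stays at the unit through all rounds, so no improving cycle exists.
Answer: CONVERGES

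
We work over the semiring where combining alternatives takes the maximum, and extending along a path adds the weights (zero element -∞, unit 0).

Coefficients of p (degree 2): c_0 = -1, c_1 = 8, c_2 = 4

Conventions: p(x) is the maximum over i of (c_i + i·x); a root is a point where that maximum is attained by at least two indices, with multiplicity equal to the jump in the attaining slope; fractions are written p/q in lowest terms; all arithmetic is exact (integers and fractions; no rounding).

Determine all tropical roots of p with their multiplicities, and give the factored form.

hull edge (i=0, c=-1) to (i=1, c=8): slope 9, span 1
hull edge (i=1, c=8) to (i=2, c=4): slope -4, span 1
Factored form: p(x) = 4 ⊗ (x ⊕ (-9)) ⊗ (x ⊕ 4)
Answer: roots = -9 (mult 1), 4 (mult 1)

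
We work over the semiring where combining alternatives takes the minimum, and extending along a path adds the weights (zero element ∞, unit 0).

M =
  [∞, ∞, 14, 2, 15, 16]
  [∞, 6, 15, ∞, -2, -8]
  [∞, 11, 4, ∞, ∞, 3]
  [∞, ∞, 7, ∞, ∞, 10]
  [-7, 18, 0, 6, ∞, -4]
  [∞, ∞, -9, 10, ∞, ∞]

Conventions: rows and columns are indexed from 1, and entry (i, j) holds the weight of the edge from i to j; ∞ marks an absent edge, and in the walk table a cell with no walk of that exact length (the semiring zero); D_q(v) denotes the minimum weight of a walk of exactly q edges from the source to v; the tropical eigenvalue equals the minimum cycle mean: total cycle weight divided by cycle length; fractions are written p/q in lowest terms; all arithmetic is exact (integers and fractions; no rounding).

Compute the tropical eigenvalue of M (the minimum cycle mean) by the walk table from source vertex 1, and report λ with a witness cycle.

q=0: [0, ∞, ∞, ∞, ∞, ∞]
q=1: [∞, ∞, 14, 2, 15, 16]
q=2: [8, 25, 7, 21, ∞, 11]
q=3: [∞, 18, 2, 10, 23, 10]
q=4: [16, 13, 1, 20, 16, 5]
q=5: [9, 12, -4, 15, 11, 4]
q=6: [4, 7, -5, 11, 10, -1]
Optimal cycle mean attained by: cycle 3->6->3, total 3 + (-9), length 2.
Answer: λ = -3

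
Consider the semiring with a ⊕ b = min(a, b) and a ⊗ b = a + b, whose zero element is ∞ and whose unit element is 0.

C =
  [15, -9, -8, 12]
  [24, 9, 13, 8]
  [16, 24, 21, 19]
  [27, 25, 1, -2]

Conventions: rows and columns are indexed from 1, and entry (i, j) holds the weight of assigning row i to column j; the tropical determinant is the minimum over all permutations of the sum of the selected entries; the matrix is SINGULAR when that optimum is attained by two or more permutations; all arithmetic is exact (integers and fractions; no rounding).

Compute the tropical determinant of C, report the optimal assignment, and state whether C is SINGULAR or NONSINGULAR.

σ = (1, 2, 3, 4): 15 + 9 + 21 + (-2) = 43
σ = (1, 2, 4, 3): 15 + 9 + 19 + 1 = 44
σ = (1, 3, 2, 4): 15 + 13 + 24 + (-2) = 50
σ = (1, 3, 4, 2): 15 + 13 + 19 + 25 = 72
σ = (1, 4, 2, 3): 15 + 8 + 24 + 1 = 48
σ = (1, 4, 3, 2): 15 + 8 + 21 + 25 = 69
σ = (2, 1, 3, 4): (-9) + 24 + 21 + (-2) = 34
σ = (2, 1, 4, 3): (-9) + 24 + 19 + 1 = 35
σ = (2, 3, 1, 4): (-9) + 13 + 16 + (-2) = 18
σ = (2, 3, 4, 1): (-9) + 13 + 19 + 27 = 50
σ = (2, 4, 1, 3): (-9) + 8 + 16 + 1 = 16
σ = (2, 4, 3, 1): (-9) + 8 + 21 + 27 = 47
σ = (3, 1, 2, 4): (-8) + 24 + 24 + (-2) = 38
σ = (3, 1, 4, 2): (-8) + 24 + 19 + 25 = 60
σ = (3, 2, 1, 4): (-8) + 9 + 16 + (-2) = 15
σ = (3, 2, 4, 1): (-8) + 9 + 19 + 27 = 47
σ = (3, 4, 1, 2): (-8) + 8 + 16 + 25 = 41
σ = (3, 4, 2, 1): (-8) + 8 + 24 + 27 = 51
σ = (4, 1, 2, 3): 12 + 24 + 24 + 1 = 61
σ = (4, 1, 3, 2): 12 + 24 + 21 + 25 = 82
σ = (4, 2, 1, 3): 12 + 9 + 16 + 1 = 38
σ = (4, 2, 3, 1): 12 + 9 + 21 + 27 = 69
σ = (4, 3, 1, 2): 12 + 13 + 16 + 25 = 66
σ = (4, 3, 2, 1): 12 + 13 + 24 + 27 = 76
Optimal value attained by: σ = (3, 2, 1, 4).
Answer: det⊕(C) = 15; verdict: NONSINGULAR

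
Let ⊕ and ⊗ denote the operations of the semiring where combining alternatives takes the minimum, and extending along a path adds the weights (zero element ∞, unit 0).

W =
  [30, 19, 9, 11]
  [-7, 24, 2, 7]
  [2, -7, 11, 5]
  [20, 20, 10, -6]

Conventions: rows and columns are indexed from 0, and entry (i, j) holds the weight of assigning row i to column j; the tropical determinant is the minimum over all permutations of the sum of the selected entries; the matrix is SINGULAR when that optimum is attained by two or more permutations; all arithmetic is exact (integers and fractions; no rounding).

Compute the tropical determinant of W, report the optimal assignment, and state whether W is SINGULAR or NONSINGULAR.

σ = (0, 1, 2, 3): 30 + 24 + 11 + (-6) = 59
σ = (0, 1, 3, 2): 30 + 24 + 5 + 10 = 69
σ = (0, 2, 1, 3): 30 + 2 + (-7) + (-6) = 19
σ = (0, 2, 3, 1): 30 + 2 + 5 + 20 = 57
σ = (0, 3, 1, 2): 30 + 7 + (-7) + 10 = 40
σ = (0, 3, 2, 1): 30 + 7 + 11 + 20 = 68
σ = (1, 0, 2, 3): 19 + (-7) + 11 + (-6) = 17
σ = (1, 0, 3, 2): 19 + (-7) + 5 + 10 = 27
σ = (1, 2, 0, 3): 19 + 2 + 2 + (-6) = 17
σ = (1, 2, 3, 0): 19 + 2 + 5 + 20 = 46
σ = (1, 3, 0, 2): 19 + 7 + 2 + 10 = 38
σ = (1, 3, 2, 0): 19 + 7 + 11 + 20 = 57
σ = (2, 0, 1, 3): 9 + (-7) + (-7) + (-6) = -11
σ = (2, 0, 3, 1): 9 + (-7) + 5 + 20 = 27
σ = (2, 1, 0, 3): 9 + 24 + 2 + (-6) = 29
σ = (2, 1, 3, 0): 9 + 24 + 5 + 20 = 58
σ = (2, 3, 0, 1): 9 + 7 + 2 + 20 = 38
σ = (2, 3, 1, 0): 9 + 7 + (-7) + 20 = 29
σ = (3, 0, 1, 2): 11 + (-7) + (-7) + 10 = 7
σ = (3, 0, 2, 1): 11 + (-7) + 11 + 20 = 35
σ = (3, 1, 0, 2): 11 + 24 + 2 + 10 = 47
σ = (3, 1, 2, 0): 11 + 24 + 11 + 20 = 66
σ = (3, 2, 0, 1): 11 + 2 + 2 + 20 = 35
σ = (3, 2, 1, 0): 11 + 2 + (-7) + 20 = 26
Optimal value attained by: σ = (2, 0, 1, 3).
Answer: det⊕(W) = -11; verdict: NONSINGULAR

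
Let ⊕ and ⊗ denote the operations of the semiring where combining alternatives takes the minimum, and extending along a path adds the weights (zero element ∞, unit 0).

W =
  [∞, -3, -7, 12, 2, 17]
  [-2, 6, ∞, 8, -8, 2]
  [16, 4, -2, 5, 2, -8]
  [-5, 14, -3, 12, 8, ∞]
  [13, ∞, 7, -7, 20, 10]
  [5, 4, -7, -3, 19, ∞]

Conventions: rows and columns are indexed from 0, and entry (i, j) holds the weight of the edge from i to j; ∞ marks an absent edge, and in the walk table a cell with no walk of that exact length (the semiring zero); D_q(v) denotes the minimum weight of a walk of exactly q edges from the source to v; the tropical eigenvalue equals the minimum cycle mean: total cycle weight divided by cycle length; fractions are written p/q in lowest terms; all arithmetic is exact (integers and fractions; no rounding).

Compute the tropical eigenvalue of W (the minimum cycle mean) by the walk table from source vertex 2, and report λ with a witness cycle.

q=0: [∞, ∞, 0, ∞, ∞, ∞]
q=1: [16, 4, -2, 5, 2, -8]
q=2: [-3, -4, -15, -11, -4, -10]
q=3: [-16, -11, -17, -13, -13, -23]
q=4: [-18, -19, -30, -26, -19, -25]
q=5: [-31, -26, -32, -28, -28, -38]
q=6: [-33, -34, -45, -41, -34, -40]
Optimal cycle mean attained by: cycle 2->5->2, total (-8) + (-7), length 2.
Answer: λ = -15/2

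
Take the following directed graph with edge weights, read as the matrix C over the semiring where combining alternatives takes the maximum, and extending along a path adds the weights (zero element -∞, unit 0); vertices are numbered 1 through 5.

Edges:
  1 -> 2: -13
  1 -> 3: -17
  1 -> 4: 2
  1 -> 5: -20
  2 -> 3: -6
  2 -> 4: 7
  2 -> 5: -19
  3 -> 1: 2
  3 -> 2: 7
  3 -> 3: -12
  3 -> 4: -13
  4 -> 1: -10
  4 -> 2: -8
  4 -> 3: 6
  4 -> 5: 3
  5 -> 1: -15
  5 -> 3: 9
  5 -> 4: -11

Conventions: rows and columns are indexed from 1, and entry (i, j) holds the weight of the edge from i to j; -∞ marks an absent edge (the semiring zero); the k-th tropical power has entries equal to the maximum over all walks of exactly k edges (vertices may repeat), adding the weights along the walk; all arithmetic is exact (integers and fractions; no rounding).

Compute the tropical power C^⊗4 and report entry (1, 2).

C^⊗2:
  [-8, -6, 8, -6, 5]
  [-3, 1, 13, -19, 10]
  [-10, -5, 1, 14, -10]
  [8, 13, 12, -1, -27]
  [11, 16, -3, -4, -8]
C^⊗3:
  [10, 15, 14, 1, -3]
  [15, 20, 19, 8, -16]
  [4, 8, 20, 2, 17]
  [14, 19, 7, 20, 2]
  [-1, 4, 10, 23, -1]
C^⊗4:
  [16, 21, 9, 22, 4]
  [21, 26, 14, 27, 11]
  [22, 27, 26, 15, 5]
  [10, 14, 26, 26, 23]
  [13, 17, 29, 11, 26]
Key observation: the optimum is the walk 1->4->5->3->2, with weight 2 + 3 + 9 + 7 = 21.
Optimal value attained by: walk 1->4->5->3->2.
Answer: (C^⊗4)[1][2] = 21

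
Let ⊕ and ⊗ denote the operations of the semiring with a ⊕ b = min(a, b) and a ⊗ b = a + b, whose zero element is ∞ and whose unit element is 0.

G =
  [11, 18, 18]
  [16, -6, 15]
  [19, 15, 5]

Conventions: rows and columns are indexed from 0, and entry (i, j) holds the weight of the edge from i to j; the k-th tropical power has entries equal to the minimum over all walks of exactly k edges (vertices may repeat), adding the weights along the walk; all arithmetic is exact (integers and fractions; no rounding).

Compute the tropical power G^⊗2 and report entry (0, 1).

G^⊗2:
  [22, 12, 23]
  [10, -12, 9]
  [24, 9, 10]
Key observation: the optimum is the walk 0->1->1, with weight 18 + (-6) = 12.
Optimal value attained by: walk 0->1->1.
Answer: (G^⊗2)[0][1] = 12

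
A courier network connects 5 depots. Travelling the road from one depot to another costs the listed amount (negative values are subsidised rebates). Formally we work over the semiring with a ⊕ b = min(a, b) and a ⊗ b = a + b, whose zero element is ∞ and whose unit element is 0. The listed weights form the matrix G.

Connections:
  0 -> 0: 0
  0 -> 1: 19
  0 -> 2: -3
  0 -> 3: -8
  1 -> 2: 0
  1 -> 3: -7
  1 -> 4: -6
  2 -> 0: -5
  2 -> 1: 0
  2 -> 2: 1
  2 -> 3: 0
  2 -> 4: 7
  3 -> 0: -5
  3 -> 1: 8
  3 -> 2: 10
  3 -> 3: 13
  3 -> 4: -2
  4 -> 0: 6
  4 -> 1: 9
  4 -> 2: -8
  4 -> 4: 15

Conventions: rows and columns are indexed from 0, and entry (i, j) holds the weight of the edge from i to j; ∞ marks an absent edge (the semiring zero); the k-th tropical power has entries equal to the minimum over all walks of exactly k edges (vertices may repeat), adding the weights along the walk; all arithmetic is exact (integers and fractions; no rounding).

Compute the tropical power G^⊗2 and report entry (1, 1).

G^⊗2:
  [-13, -3, -3, -8, -10]
  [-12, 0, -14, 0, -9]
  [-5, 1, -8, -13, -6]
  [-5, 7, -10, -13, 2]
  [-13, -8, -7, -8, -1]
Key observation: the optimum is the walk 1->2->1, with weight 0 + 0 = 0.
Optimal value attained by: walk 1->2->1.
Answer: (G^⊗2)[1][1] = 0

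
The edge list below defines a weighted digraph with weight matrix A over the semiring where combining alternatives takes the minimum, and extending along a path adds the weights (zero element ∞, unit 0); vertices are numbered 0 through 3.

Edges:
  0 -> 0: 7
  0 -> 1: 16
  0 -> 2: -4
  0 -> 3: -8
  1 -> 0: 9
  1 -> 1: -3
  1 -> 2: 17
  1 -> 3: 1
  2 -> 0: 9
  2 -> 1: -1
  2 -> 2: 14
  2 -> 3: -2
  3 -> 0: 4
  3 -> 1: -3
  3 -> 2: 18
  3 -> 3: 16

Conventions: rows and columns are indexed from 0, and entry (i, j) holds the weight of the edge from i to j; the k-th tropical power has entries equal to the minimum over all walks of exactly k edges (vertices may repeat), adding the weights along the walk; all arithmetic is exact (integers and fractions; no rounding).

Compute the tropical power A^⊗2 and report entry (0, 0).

A^⊗2:
  [-4, -11, 3, -6]
  [5, -6, 5, -2]
  [2, -5, 5, 0]
  [6, -6, 0, -4]
Key observation: the optimum is the walk 0->3->0, with weight (-8) + 4 = -4.
Optimal value attained by: walk 0->3->0.
Answer: (A^⊗2)[0][0] = -4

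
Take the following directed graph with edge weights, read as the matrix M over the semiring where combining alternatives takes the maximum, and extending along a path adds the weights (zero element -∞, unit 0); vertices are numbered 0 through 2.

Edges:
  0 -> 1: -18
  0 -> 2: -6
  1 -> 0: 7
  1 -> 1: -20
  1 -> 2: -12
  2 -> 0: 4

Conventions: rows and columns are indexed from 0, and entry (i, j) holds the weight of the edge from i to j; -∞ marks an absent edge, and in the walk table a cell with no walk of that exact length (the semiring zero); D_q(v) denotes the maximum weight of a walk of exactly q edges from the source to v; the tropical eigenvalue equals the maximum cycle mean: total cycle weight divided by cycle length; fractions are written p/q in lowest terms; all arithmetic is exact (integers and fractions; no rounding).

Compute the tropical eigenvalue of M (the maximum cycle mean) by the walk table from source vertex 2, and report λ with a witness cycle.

q=0: [-∞, -∞, 0]
q=1: [4, -∞, -∞]
q=2: [-∞, -14, -2]
q=3: [2, -34, -26]
Optimal cycle mean attained by: cycle 0->2->0, total (-6) + 4, length 2.
Answer: λ = -1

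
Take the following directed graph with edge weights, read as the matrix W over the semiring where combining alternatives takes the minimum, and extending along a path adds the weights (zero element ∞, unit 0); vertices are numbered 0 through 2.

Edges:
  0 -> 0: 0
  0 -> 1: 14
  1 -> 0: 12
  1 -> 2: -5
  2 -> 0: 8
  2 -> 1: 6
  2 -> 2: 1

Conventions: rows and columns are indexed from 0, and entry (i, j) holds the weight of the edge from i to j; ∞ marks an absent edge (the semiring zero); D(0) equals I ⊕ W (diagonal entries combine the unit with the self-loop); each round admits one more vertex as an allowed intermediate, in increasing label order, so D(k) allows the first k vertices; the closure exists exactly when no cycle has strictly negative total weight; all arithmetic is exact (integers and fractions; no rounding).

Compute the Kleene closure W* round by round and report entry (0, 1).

D(0):
  [0, 14, ∞]
  [12, 0, -5]
  [8, 6, 0]
D(1):
  [0, 14, ∞]
  [12, 0, -5]
  [8, 6, 0]
D(2):
  [0, 14, 9]
  [12, 0, -5]
  [8, 6, 0]
D(3):
  [0, 14, 9]
  [3, 0, -5]
  [8, 6, 0]
Answer: W*[0][1] = 14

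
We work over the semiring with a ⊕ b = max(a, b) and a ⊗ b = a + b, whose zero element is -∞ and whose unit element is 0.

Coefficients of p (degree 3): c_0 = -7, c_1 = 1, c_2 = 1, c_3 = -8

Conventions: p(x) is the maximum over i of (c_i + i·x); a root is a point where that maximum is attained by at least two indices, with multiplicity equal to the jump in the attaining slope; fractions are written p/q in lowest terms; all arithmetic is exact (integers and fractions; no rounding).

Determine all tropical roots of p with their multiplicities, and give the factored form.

hull edge (i=0, c=-7) to (i=1, c=1): slope 8, span 1
hull edge (i=1, c=1) to (i=2, c=1): slope 0, span 1
hull edge (i=2, c=1) to (i=3, c=-8): slope -9, span 1
Factored form: p(x) = -8 ⊗ (x ⊕ (-8)) ⊗ (x ⊕ 0) ⊗ (x ⊕ 9)
Answer: roots = -8 (mult 1), 0 (mult 1), 9 (mult 1)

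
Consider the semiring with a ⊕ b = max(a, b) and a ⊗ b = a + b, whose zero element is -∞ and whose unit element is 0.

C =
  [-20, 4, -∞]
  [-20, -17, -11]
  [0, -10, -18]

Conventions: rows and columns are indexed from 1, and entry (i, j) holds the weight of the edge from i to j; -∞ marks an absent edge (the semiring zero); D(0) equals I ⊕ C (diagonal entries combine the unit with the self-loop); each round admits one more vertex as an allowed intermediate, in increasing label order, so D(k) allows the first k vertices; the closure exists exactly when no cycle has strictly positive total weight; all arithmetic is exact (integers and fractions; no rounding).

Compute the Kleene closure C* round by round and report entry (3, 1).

D(0):
  [0, 4, -∞]
  [-20, 0, -11]
  [0, -10, 0]
D(1):
  [0, 4, -∞]
  [-20, 0, -11]
  [0, 4, 0]
D(2):
  [0, 4, -7]
  [-20, 0, -11]
  [0, 4, 0]
D(3):
  [0, 4, -7]
  [-11, 0, -11]
  [0, 4, 0]
Answer: C*[3][1] = 0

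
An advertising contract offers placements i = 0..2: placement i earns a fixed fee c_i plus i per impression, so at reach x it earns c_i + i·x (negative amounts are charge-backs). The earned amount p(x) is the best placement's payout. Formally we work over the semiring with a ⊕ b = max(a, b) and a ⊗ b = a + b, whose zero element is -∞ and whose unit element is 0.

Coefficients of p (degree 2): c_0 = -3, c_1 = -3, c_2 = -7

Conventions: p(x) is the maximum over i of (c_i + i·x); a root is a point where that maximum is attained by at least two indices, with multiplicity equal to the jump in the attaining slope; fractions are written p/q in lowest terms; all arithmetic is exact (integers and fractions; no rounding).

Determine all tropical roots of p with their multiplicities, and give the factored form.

hull edge (i=0, c=-3) to (i=1, c=-3): slope 0, span 1
hull edge (i=1, c=-3) to (i=2, c=-7): slope -4, span 1
Factored form: p(x) = -7 ⊗ (x ⊕ 0) ⊗ (x ⊕ 4)
Answer: roots = 0 (mult 1), 4 (mult 1)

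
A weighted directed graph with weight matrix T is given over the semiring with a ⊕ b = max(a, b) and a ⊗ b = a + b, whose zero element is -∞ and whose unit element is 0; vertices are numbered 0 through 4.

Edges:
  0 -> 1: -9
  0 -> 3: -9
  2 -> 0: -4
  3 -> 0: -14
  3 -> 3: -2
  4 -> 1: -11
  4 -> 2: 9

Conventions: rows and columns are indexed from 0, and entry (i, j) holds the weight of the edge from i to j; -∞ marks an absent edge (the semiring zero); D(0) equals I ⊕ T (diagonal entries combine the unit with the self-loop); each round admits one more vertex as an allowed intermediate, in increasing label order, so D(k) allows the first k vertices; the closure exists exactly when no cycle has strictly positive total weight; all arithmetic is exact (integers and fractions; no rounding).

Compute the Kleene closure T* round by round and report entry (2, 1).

D(0):
  [0, -9, -∞, -9, -∞]
  [-∞, 0, -∞, -∞, -∞]
  [-4, -∞, 0, -∞, -∞]
  [-14, -∞, -∞, 0, -∞]
  [-∞, -11, 9, -∞, 0]
D(1):
  [0, -9, -∞, -9, -∞]
  [-∞, 0, -∞, -∞, -∞]
  [-4, -13, 0, -13, -∞]
  [-14, -23, -∞, 0, -∞]
  [-∞, -11, 9, -∞, 0]
D(2):
  [0, -9, -∞, -9, -∞]
  [-∞, 0, -∞, -∞, -∞]
  [-4, -13, 0, -13, -∞]
  [-14, -23, -∞, 0, -∞]
  [-∞, -11, 9, -∞, 0]
D(3):
  [0, -9, -∞, -9, -∞]
  [-∞, 0, -∞, -∞, -∞]
  [-4, -13, 0, -13, -∞]
  [-14, -23, -∞, 0, -∞]
  [5, -4, 9, -4, 0]
D(4):
  [0, -9, -∞, -9, -∞]
  [-∞, 0, -∞, -∞, -∞]
  [-4, -13, 0, -13, -∞]
  [-14, -23, -∞, 0, -∞]
  [5, -4, 9, -4, 0]
D(5):
  [0, -9, -∞, -9, -∞]
  [-∞, 0, -∞, -∞, -∞]
  [-4, -13, 0, -13, -∞]
  [-14, -23, -∞, 0, -∞]
  [5, -4, 9, -4, 0]
Answer: T*[2][1] = -13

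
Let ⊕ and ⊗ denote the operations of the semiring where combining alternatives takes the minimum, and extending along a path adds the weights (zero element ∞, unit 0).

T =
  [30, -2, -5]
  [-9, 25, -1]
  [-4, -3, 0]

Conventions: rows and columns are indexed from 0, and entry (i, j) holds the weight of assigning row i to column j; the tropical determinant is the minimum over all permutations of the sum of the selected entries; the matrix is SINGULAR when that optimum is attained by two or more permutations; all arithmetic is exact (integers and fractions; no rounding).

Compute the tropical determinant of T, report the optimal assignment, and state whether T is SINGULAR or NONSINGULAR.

σ = (0, 1, 2): 30 + 25 + 0 = 55
σ = (0, 2, 1): 30 + (-1) + (-3) = 26
σ = (1, 0, 2): (-2) + (-9) + 0 = -11
σ = (1, 2, 0): (-2) + (-1) + (-4) = -7
σ = (2, 0, 1): (-5) + (-9) + (-3) = -17
σ = (2, 1, 0): (-5) + 25 + (-4) = 16
Optimal value attained by: σ = (2, 0, 1).
Answer: det⊕(T) = -17; verdict: NONSINGULAR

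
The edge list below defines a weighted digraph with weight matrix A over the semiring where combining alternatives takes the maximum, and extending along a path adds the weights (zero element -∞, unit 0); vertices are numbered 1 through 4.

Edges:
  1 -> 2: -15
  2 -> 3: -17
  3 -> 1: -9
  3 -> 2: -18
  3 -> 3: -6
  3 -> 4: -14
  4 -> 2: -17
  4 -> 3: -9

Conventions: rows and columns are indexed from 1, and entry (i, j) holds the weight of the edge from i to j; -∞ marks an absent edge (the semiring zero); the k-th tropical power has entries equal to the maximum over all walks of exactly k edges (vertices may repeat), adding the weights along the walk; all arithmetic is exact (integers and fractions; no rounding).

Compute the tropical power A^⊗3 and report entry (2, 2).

A^⊗2:
  [-∞, -∞, -32, -∞]
  [-26, -35, -23, -31]
  [-15, -24, -12, -20]
  [-18, -27, -15, -23]
A^⊗3:
  [-41, -50, -38, -46]
  [-32, -41, -29, -37]
  [-21, -30, -18, -26]
  [-24, -33, -21, -29]
Key observation: the optimum is the walk 2->3->1->2, with weight (-17) + (-9) + (-15) = -41.
Optimal value attained by: walk 2->3->1->2.
Answer: (A^⊗3)[2][2] = -41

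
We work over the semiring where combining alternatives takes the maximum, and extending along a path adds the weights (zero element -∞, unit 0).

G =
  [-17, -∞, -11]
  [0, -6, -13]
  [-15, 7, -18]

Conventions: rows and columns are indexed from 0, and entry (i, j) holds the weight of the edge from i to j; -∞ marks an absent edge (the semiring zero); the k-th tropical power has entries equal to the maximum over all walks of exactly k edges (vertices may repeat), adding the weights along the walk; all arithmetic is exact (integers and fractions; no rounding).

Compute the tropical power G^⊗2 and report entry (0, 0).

G^⊗2:
  [-26, -4, -28]
  [-6, -6, -11]
  [7, 1, -6]
Key observation: the optimum is the walk 0->2->0, with weight (-11) + (-15) = -26.
Optimal value attained by: walk 0->2->0.
Answer: (G^⊗2)[0][0] = -26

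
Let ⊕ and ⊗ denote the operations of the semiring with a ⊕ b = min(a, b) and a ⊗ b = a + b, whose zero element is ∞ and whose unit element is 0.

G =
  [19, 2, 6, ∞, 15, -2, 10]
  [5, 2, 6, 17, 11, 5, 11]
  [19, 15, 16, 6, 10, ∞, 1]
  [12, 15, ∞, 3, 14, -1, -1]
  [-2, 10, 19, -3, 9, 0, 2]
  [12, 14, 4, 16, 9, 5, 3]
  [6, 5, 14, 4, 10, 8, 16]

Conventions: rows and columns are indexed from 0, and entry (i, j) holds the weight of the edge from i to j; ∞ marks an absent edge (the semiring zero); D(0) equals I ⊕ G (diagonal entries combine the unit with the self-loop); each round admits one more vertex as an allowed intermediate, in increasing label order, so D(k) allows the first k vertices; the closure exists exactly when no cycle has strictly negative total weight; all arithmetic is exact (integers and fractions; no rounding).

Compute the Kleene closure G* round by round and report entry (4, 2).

D(0):
  [0, 2, 6, ∞, 15, -2, 10]
  [5, 0, 6, 17, 11, 5, 11]
  [19, 15, 0, 6, 10, ∞, 1]
  [12, 15, ∞, 0, 14, -1, -1]
  [-2, 10, 19, -3, 0, 0, 2]
  [12, 14, 4, 16, 9, 0, 3]
  [6, 5, 14, 4, 10, 8, 0]
D(1):
  [0, 2, 6, ∞, 15, -2, 10]
  [5, 0, 6, 17, 11, 3, 11]
  [19, 15, 0, 6, 10, 17, 1]
  [12, 14, 18, 0, 14, -1, -1]
  [-2, 0, 4, -3, 0, -4, 2]
  [12, 14, 4, 16, 9, 0, 3]
  [6, 5, 12, 4, 10, 4, 0]
D(2):
  [0, 2, 6, 19, 13, -2, 10]
  [5, 0, 6, 17, 11, 3, 11]
  [19, 15, 0, 6, 10, 17, 1]
  [12, 14, 18, 0, 14, -1, -1]
  [-2, 0, 4, -3, 0, -4, 2]
  [12, 14, 4, 16, 9, 0, 3]
  [6, 5, 11, 4, 10, 4, 0]
D(3):
  [0, 2, 6, 12, 13, -2, 7]
  [5, 0, 6, 12, 11, 3, 7]
  [19, 15, 0, 6, 10, 17, 1]
  [12, 14, 18, 0, 14, -1, -1]
  [-2, 0, 4, -3, 0, -4, 2]
  [12, 14, 4, 10, 9, 0, 3]
  [6, 5, 11, 4, 10, 4, 0]
D(4):
  [0, 2, 6, 12, 13, -2, 7]
  [5, 0, 6, 12, 11, 3, 7]
  [18, 15, 0, 6, 10, 5, 1]
  [12, 14, 18, 0, 14, -1, -1]
  [-2, 0, 4, -3, 0, -4, -4]
  [12, 14, 4, 10, 9, 0, 3]
  [6, 5, 11, 4, 10, 3, 0]
D(5):
  [0, 2, 6, 10, 13, -2, 7]
  [5, 0, 6, 8, 11, 3, 7]
  [8, 10, 0, 6, 10, 5, 1]
  [12, 14, 18, 0, 14, -1, -1]
  [-2, 0, 4, -3, 0, -4, -4]
  [7, 9, 4, 6, 9, 0, 3]
  [6, 5, 11, 4, 10, 3, 0]
D(6):
  [0, 2, 2, 4, 7, -2, 1]
  [5, 0, 6, 8, 11, 3, 6]
  [8, 10, 0, 6, 10, 5, 1]
  [6, 8, 3, 0, 8, -1, -1]
  [-2, 0, 0, -3, 0, -4, -4]
  [7, 9, 4, 6, 9, 0, 3]
  [6, 5, 7, 4, 10, 3, 0]
D(7):
  [0, 2, 2, 4, 7, -2, 1]
  [5, 0, 6, 8, 11, 3, 6]
  [7, 6, 0, 5, 10, 4, 1]
  [5, 4, 3, 0, 8, -1, -1]
  [-2, 0, 0, -3, 0, -4, -4]
  [7, 8, 4, 6, 9, 0, 3]
  [6, 5, 7, 4, 10, 3, 0]
Answer: G*[4][2] = 0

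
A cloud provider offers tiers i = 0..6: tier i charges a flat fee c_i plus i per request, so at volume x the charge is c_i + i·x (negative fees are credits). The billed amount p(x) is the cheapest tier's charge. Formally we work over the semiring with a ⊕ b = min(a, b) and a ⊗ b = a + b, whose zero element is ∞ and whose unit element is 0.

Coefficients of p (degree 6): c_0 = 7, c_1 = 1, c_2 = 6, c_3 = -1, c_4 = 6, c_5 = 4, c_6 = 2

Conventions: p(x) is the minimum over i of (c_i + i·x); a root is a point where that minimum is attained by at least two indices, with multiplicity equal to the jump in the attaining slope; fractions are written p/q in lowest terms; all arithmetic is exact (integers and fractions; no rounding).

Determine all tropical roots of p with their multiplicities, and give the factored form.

hull edge (i=0, c=7) to (i=1, c=1): slope -6, span 1
hull edge (i=1, c=1) to (i=3, c=-1): slope -1, span 2
hull edge (i=3, c=-1) to (i=6, c=2): slope 1, span 3
Factored form: p(x) = 2 ⊗ (x ⊕ (-1)) ⊗ (x ⊕ (-1)) ⊗ (x ⊕ (-1)) ⊗ (x ⊕ 1) ⊗ (x ⊕ 1) ⊗ (x ⊕ 6)
Answer: roots = -1 (mult 3), 1 (mult 2), 6 (mult 1)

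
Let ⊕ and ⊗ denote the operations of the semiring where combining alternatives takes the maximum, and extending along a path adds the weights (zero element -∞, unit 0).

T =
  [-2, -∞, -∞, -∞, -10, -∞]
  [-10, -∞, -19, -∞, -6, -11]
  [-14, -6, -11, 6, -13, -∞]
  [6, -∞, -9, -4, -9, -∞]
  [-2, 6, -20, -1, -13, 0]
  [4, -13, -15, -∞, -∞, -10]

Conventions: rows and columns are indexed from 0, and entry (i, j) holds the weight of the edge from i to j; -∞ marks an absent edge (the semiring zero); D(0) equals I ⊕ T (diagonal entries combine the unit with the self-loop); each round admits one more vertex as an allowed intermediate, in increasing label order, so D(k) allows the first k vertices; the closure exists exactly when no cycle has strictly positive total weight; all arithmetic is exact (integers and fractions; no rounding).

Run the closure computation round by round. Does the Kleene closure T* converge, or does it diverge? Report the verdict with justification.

D(0):
  [0, -∞, -∞, -∞, -10, -∞]
  [-10, 0, -19, -∞, -6, -11]
  [-14, -6, 0, 6, -13, -∞]
  [6, -∞, -9, 0, -9, -∞]
  [-2, 6, -20, -1, 0, 0]
  [4, -13, -15, -∞, -∞, 0]
D(1):
  [0, -∞, -∞, -∞, -10, -∞]
  [-10, 0, -19, -∞, -6, -11]
  [-14, -6, 0, 6, -13, -∞]
  [6, -∞, -9, 0, -4, -∞]
  [-2, 6, -20, -1, 0, 0]
  [4, -13, -15, -∞, -6, 0]
D(2):
  [0, -∞, -∞, -∞, -10, -∞]
  [-10, 0, -19, -∞, -6, -11]
  [-14, -6, 0, 6, -12, -17]
  [6, -∞, -9, 0, -4, -∞]
  [-2, 6, -13, -1, 0, 0]
  [4, -13, -15, -∞, -6, 0]
D(3):
  [0, -∞, -∞, -∞, -10, -∞]
  [-10, 0, -19, -13, -6, -11]
  [-14, -6, 0, 6, -12, -17]
  [6, -15, -9, 0, -4, -26]
  [-2, 6, -13, -1, 0, 0]
  [4, -13, -15, -9, -6, 0]
D(4):
  [0, -∞, -∞, -∞, -10, -∞]
  [-7, 0, -19, -13, -6, -11]
  [12, -6, 0, 6, 2, -17]
  [6, -15, -9, 0, -4, -26]
  [5, 6, -10, -1, 0, 0]
  [4, -13, -15, -9, -6, 0]
D(5):
  [0, -4, -20, -11, -10, -10]
  [-1, 0, -16, -7, -6, -6]
  [12, 8, 0, 6, 2, 2]
  [6, 2, -9, 0, -4, -4]
  [5, 6, -10, -1, 0, 0]
  [4, 0, -15, -7, -6, 0]
D(6):
  [0, -4, -20, -11, -10, -10]
  [-1, 0, -16, -7, -6, -6]
  [12, 8, 0, 6, 2, 2]
  [6, 2, -9, 0, -4, -4]
  [5, 6, -10, -1, 0, 0]
  [4, 0, -15, -7, -6, 0]
Key observation: every diagonal entry stays at the unit through all rounds, so no improving cycle exists.
Answer: CONVERGES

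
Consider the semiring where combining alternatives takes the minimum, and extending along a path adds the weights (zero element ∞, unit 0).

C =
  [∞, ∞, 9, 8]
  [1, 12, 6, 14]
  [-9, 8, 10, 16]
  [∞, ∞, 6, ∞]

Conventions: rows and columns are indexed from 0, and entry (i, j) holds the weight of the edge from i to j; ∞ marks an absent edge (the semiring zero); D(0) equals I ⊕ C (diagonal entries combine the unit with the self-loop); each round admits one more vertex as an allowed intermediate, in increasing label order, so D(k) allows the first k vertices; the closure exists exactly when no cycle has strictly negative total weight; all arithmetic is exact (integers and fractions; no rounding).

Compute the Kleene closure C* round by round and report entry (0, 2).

D(0):
  [0, ∞, 9, 8]
  [1, 0, 6, 14]
  [-9, 8, 0, 16]
  [∞, ∞, 6, 0]
D(1):
  [0, ∞, 9, 8]
  [1, 0, 6, 9]
  [-9, 8, 0, -1]
  [∞, ∞, 6, 0]
D(2):
  [0, ∞, 9, 8]
  [1, 0, 6, 9]
  [-9, 8, 0, -1]
  [∞, ∞, 6, 0]
D(3):
  [0, 17, 9, 8]
  [-3, 0, 6, 5]
  [-9, 8, 0, -1]
  [-3, 14, 6, 0]
D(4):
  [0, 17, 9, 8]
  [-3, 0, 6, 5]
  [-9, 8, 0, -1]
  [-3, 14, 6, 0]
Answer: C*[0][2] = 9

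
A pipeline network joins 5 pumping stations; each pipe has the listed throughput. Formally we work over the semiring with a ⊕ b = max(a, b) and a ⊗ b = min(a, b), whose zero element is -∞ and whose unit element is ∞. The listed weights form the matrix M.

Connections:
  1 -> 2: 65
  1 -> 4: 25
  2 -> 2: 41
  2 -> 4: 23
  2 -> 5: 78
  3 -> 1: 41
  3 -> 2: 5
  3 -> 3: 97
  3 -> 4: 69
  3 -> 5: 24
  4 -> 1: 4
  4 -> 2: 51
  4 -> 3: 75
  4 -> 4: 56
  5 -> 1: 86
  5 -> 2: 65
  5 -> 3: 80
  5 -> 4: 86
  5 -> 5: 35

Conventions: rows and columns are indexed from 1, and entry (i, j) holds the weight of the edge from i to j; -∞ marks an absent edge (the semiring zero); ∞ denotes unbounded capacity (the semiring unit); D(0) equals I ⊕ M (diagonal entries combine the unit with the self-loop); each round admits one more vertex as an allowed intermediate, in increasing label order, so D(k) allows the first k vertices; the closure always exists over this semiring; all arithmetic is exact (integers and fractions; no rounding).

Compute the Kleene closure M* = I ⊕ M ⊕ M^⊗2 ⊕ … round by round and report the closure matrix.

D(0):
  [∞, 65, -∞, 25, -∞]
  [-∞, ∞, -∞, 23, 78]
  [41, 5, ∞, 69, 24]
  [4, 51, 75, ∞, -∞]
  [86, 65, 80, 86, ∞]
D(1):
  [∞, 65, -∞, 25, -∞]
  [-∞, ∞, -∞, 23, 78]
  [41, 41, ∞, 69, 24]
  [4, 51, 75, ∞, -∞]
  [86, 65, 80, 86, ∞]
D(2):
  [∞, 65, -∞, 25, 65]
  [-∞, ∞, -∞, 23, 78]
  [41, 41, ∞, 69, 41]
  [4, 51, 75, ∞, 51]
  [86, 65, 80, 86, ∞]
D(3):
  [∞, 65, -∞, 25, 65]
  [-∞, ∞, -∞, 23, 78]
  [41, 41, ∞, 69, 41]
  [41, 51, 75, ∞, 51]
  [86, 65, 80, 86, ∞]
D(4):
  [∞, 65, 25, 25, 65]
  [23, ∞, 23, 23, 78]
  [41, 51, ∞, 69, 51]
  [41, 51, 75, ∞, 51]
  [86, 65, 80, 86, ∞]
D(5):
  [∞, 65, 65, 65, 65]
  [78, ∞, 78, 78, 78]
  [51, 51, ∞, 69, 51]
  [51, 51, 75, ∞, 51]
  [86, 65, 80, 86, ∞]
Answer: M* = [[∞, 65, 65, 65, 65], [78, ∞, 78, 78, 78], [51, 51, ∞, 69, 51], [51, 51, 75, ∞, 51], [86, 65, 80, 86, ∞]]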